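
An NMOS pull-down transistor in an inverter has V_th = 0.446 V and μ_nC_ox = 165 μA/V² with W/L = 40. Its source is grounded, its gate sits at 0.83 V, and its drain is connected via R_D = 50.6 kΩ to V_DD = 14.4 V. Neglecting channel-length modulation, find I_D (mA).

I_D = 0.282 mA

V_GS = V_G = 0.83 V, so V_ov = 0.83 − 0.446 = 0.384 V.
k_n = μ_nC_ox · (W/L) = 6.6 mA/V².
Assume saturation: I_D = ½ k_n V_ov² = 0.5 × 6.6 × 0.384² = 0.487 mA, giving V_DS = V_DD − I_D R_D = 14.4 − 0.487 × 50.6 = -10.2 V.
But -10.2 V < V_ov = 0.384 V, so the device is actually in triode.
In triode I_D = k_n[V_ov V_DS − ½ V_DS²] and I_D = (V_DD − V_DS)/R_D. Equating: 167 V_DS² − 129.2 V_DS + 14.4 = 0, giving V_DS = 0.135 V (the root below V_ov).
I_D = (14.4 − 0.135) / 50.6 = 0.282 mA.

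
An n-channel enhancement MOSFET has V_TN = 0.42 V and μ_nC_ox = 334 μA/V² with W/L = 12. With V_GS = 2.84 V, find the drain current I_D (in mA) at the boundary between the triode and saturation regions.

I_D = 11.7 mA

At the boundary V_DS = V_ov = V_GS − V_TN = 2.84 − 0.42 = 2.42 V.
k_n = μ_nC_ox · (W/L) = 4.008 mA/V².
I_D = ½ k_n V_ov² = 0.5 × 4.008 × 2.42² = 11.7 mA.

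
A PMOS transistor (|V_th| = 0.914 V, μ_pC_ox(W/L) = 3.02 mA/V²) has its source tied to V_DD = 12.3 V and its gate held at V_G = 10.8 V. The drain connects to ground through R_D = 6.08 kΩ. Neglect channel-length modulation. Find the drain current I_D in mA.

I_D = 0.519 mA

V_SG = V_DD − V_G = 12.3 − 10.8 = 1.5 V, so V_ov = 1.5 − 0.914 = 0.586 V.
Assume saturation: I_D = ½ k_p V_ov² = 0.5 × 3.02 × 0.586² = 0.519 mA, giving V_SD = V_DD − I_D R_D = 12.3 − 0.519 × 6.08 = 9.15 V.
V_SD = 9.15 V ≥ V_ov = 0.586 V, confirming saturation.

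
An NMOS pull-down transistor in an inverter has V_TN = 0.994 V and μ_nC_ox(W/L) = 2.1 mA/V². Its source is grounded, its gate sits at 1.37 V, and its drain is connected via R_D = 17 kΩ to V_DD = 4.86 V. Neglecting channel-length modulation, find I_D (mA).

V_GS = V_G = 1.37 V, so V_ov = 1.37 − 0.994 = 0.376 V.
Assume saturation: I_D = ½ k_n V_ov² = 0.5 × 2.1 × 0.376² = 0.148 mA, giving V_DS = V_DD − I_D R_D = 4.86 − 0.148 × 17 = 2.34 V.
V_DS = 2.34 V ≥ V_ov = 0.376 V, confirming saturation.

I_D = 0.148 mA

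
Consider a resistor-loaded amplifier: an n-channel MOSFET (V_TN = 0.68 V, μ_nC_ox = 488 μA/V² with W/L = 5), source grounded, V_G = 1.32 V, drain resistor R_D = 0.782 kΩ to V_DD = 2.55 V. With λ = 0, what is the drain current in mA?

V_GS = V_G = 1.32 V, so V_ov = 1.32 − 0.68 = 0.64 V.
k_n = μ_nC_ox · (W/L) = 2.44 mA/V².
Assume saturation: I_D = ½ k_n V_ov² = 0.5 × 2.44 × 0.64² = 0.5 mA, giving V_DS = V_DD − I_D R_D = 2.55 − 0.5 × 0.782 = 2.16 V.
V_DS = 2.16 V ≥ V_ov = 0.64 V, confirming saturation.

I_D = 0.500 mA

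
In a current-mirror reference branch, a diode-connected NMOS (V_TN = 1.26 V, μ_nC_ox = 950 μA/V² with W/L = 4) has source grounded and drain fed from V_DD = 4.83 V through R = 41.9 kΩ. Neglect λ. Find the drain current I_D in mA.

With gate tied to drain, V_GS = V_DS ≥ V_GS − V_TN, so the device is in saturation.
k_n = μ_nC_ox · (W/L) = 3.8 mA/V².
KCL at the drain: ½ k_n (V_GS − V_TN)² = (V_DD − V_GS)/R.
Let x = V_GS − 1.26. Then 79.6 x² + x − 3.57 = 0, giving x = 0.206 V (positive root), so V_GS = 1.47 V.
I_D = (V_DD − V_GS)/R = (4.83 − 1.47) / 41.9 = 0.0803 mA.

I_D = 0.0803 mA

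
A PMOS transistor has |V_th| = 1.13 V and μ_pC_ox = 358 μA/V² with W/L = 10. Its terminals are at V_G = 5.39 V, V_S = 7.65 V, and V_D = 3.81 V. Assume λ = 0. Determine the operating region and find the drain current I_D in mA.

Saturation; I_D = 2.29 mA

V_SG = V_S − V_G = 7.65 − 5.39 = 2.26 V; V_SD = V_S − V_D = 7.65 − 3.81 = 3.84 V.
k_p = μ_pC_ox · (W/L) = 3.58 mA/V².
V_ov = V_SG − |V_th| = 2.26 − 1.13 = 1.13 V.
Since V_SD = 3.84 V ≥ V_ov = 1.13 V, the device is in saturation.
I_D = ½ k_p V_ov² = 0.5 × 3.58 × 1.13² = 2.29 mA.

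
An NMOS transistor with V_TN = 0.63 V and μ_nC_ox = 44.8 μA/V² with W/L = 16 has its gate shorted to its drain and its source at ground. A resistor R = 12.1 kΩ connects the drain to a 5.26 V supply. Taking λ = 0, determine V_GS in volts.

With gate tied to drain, V_GS = V_DS ≥ V_GS − V_TN, so the device is in saturation.
k_n = μ_nC_ox · (W/L) = 0.7168 mA/V².
KCL at the drain: ½ k_n (V_GS − V_TN)² = (V_DD − V_GS)/R.
Let x = V_GS − 0.63. Then 4.34 x² + x − 4.63 = 0, giving x = 0.924 V (positive root), so V_GS = 1.55 V.
I_D = (V_DD − V_GS)/R = (5.26 − 1.55) / 12.1 = 0.306 mA.

V_GS = 1.55 V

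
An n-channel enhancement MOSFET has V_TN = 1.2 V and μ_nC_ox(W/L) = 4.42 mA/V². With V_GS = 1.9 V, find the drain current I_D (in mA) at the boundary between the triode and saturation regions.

At the boundary V_DS = V_ov = V_GS − V_TN = 1.9 − 1.2 = 0.7 V.
I_D = ½ k_n V_ov² = 0.5 × 4.42 × 0.7² = 1.08 mA.

I_D = 1.08 mA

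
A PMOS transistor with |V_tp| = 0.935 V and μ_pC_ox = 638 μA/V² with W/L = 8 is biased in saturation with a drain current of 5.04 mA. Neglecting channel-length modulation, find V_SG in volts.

V_SG = 2.34 V

k_p = μ_pC_ox · (W/L) = 5.104 mA/V².
In saturation I_D = ½ k_p (V_SG − |V_tp|)², so V_SG − |V_tp| = √(2 I_D / k_p) = √(2 × 5.04 / 5.104) = 1.41 V.
V_SG = 0.935 + 1.41 = 2.34 V.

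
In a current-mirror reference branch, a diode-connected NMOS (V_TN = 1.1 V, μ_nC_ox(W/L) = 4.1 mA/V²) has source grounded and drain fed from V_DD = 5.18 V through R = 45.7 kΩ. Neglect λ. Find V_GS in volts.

V_GS = 1.30 V

With gate tied to drain, V_GS = V_DS ≥ V_GS − V_TN, so the device is in saturation.
KCL at the drain: ½ k_n (V_GS − V_TN)² = (V_DD − V_GS)/R.
Let x = V_GS − 1.1. Then 93.7 x² + x − 4.08 = 0, giving x = 0.203 V (positive root), so V_GS = 1.3 V.
I_D = (V_DD − V_GS)/R = (5.18 − 1.3) / 45.7 = 0.0848 mA.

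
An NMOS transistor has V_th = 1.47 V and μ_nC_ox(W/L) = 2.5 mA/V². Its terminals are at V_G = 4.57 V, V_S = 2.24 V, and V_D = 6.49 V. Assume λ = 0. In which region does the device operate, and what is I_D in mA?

V_GS = V_G − V_S = 4.57 − 2.24 = 2.33 V; V_DS = V_D − V_S = 6.49 − 2.24 = 4.25 V.
V_ov = V_GS − V_th = 2.33 − 1.47 = 0.86 V.
Since V_DS = 4.25 V ≥ V_ov = 0.86 V, the device is in saturation.
I_D = ½ k_n V_ov² = 0.5 × 2.5 × 0.86² = 0.925 mA.

Saturation; I_D = 0.925 mA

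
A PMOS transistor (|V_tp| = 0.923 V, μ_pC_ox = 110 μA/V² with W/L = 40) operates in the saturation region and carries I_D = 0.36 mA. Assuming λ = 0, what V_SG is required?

V_SG = 1.33 V

k_p = μ_pC_ox · (W/L) = 4.4 mA/V².
In saturation I_D = ½ k_p (V_SG − |V_tp|)², so V_SG − |V_tp| = √(2 I_D / k_p) = √(2 × 0.36 / 4.4) = 0.405 V.
V_SG = 0.923 + 0.405 = 1.33 V.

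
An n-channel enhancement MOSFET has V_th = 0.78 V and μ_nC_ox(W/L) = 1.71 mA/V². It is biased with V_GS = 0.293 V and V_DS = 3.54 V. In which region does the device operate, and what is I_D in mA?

V_GS = 0.293 V < V_th = 0.78 V, so the transistor is in cutoff.

Cutoff; I_D = 0 mA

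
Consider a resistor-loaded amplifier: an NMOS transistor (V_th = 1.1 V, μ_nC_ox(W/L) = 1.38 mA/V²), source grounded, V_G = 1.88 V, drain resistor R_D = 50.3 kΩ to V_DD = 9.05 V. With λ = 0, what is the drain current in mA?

I_D = 0.176 mA

V_GS = V_G = 1.88 V, so V_ov = 1.88 − 1.1 = 0.78 V.
Assume saturation: I_D = ½ k_n V_ov² = 0.5 × 1.38 × 0.78² = 0.42 mA, giving V_DS = V_DD − I_D R_D = 9.05 − 0.42 × 50.3 = -12.1 V.
But -12.1 V < V_ov = 0.78 V, so the device is actually in triode.
In triode I_D = k_n[V_ov V_DS − ½ V_DS²] and I_D = (V_DD − V_DS)/R_D. Equating: 34.7 V_DS² − 55.14 V_DS + 9.05 = 0, giving V_DS = 0.186 V (the root below V_ov).
I_D = (9.05 − 0.186) / 50.3 = 0.176 mA.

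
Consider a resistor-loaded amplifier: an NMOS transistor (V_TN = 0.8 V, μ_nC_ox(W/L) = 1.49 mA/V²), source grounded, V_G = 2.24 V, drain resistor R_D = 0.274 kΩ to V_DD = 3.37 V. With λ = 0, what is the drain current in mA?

V_GS = V_G = 2.24 V, so V_ov = 2.24 − 0.8 = 1.44 V.
Assume saturation: I_D = ½ k_n V_ov² = 0.5 × 1.49 × 1.44² = 1.54 mA, giving V_DS = V_DD − I_D R_D = 3.37 − 1.54 × 0.274 = 2.95 V.
V_DS = 2.95 V ≥ V_ov = 1.44 V, confirming saturation.

I_D = 1.54 mA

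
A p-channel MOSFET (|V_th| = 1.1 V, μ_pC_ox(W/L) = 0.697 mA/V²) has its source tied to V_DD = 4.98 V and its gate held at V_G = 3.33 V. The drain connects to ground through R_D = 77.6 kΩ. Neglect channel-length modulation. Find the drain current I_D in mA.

I_D = 0.0617 mA

V_SG = V_DD − V_G = 4.98 − 3.33 = 1.65 V, so V_ov = 1.65 − 1.1 = 0.55 V.
Assume saturation: I_D = ½ k_p V_ov² = 0.5 × 0.697 × 0.55² = 0.105 mA, giving V_SD = V_DD − I_D R_D = 4.98 − 0.105 × 77.6 = -3.2 V.
But -3.2 V < V_ov = 0.55 V, so the device is actually in triode.
In triode I_D = k_p[V_ov V_SD − ½ V_SD²] and I_D = (V_DD − V_SD)/R_D. Equating: 27 V_SD² − 30.75 V_SD + 4.98 = 0, giving V_SD = 0.196 V (the root below V_ov).
I_D = (4.98 − 0.196) / 77.6 = 0.0617 mA.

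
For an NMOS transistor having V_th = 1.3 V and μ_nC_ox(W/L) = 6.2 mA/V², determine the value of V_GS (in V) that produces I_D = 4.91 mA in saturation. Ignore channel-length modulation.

In saturation I_D = ½ k_n (V_GS − V_th)², so V_GS − V_th = √(2 I_D / k_n) = √(2 × 4.91 / 6.2) = 1.26 V.
V_GS = 1.3 + 1.26 = 2.56 V.

V_GS = 2.56 V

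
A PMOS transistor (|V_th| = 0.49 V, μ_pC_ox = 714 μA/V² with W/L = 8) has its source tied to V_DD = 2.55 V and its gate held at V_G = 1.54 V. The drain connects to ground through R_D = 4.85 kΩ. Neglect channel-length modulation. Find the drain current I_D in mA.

V_SG = V_DD − V_G = 2.55 − 1.54 = 1.01 V, so V_ov = 1.01 − 0.49 = 0.52 V.
k_p = μ_pC_ox · (W/L) = 5.712 mA/V².
Assume saturation: I_D = ½ k_p V_ov² = 0.5 × 5.712 × 0.52² = 0.772 mA, giving V_SD = V_DD − I_D R_D = 2.55 − 0.772 × 4.85 = -1.2 V.
But -1.2 V < V_ov = 0.52 V, so the device is actually in triode.
In triode I_D = k_p[V_ov V_SD − ½ V_SD²] and I_D = (V_DD − V_SD)/R_D. Equating: 13.9 V_SD² − 15.41 V_SD + 2.55 = 0, giving V_SD = 0.202 V (the root below V_ov).
I_D = (2.55 − 0.202) / 4.85 = 0.484 mA.

I_D = 0.484 mA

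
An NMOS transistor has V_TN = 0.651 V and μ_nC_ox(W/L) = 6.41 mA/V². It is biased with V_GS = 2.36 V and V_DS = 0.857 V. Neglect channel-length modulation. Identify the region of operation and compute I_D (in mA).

V_ov = V_GS − V_TN = 2.36 − 0.651 = 1.71 V.
Since V_DS = 0.857 V < V_ov = 1.71 V, the device is in the triode region.
I_D = k_n [V_ov · V_DS − ½ V_DS²] = 6.41 × [1.71 × 0.857 − 0.5 × 0.857²] = 7.03 mA.

Triode; I_D = 7.03 mA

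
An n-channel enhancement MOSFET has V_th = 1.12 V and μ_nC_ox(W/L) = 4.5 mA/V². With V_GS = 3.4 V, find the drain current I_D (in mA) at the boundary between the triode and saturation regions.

I_D = 11.7 mA

At the boundary V_DS = V_ov = V_GS − V_th = 3.4 − 1.12 = 2.28 V.
I_D = ½ k_n V_ov² = 0.5 × 4.5 × 2.28² = 11.7 mA.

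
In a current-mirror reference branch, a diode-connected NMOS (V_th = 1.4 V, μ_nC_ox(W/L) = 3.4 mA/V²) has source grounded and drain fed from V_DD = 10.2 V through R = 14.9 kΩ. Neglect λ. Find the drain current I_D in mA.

I_D = 0.552 mA

With gate tied to drain, V_GS = V_DS ≥ V_GS − V_th, so the device is in saturation.
KCL at the drain: ½ k_n (V_GS − V_th)² = (V_DD − V_GS)/R.
Let x = V_GS − 1.4. Then 25.3 x² + x − 8.8 = 0, giving x = 0.57 V (positive root), so V_GS = 1.97 V.
I_D = (V_DD − V_GS)/R = (10.2 − 1.97) / 14.9 = 0.552 mA.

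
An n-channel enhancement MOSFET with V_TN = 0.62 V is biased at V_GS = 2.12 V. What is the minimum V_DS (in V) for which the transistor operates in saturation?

V_DS,sat = 1.50 V

The boundary between triode and saturation is V_DS = V_GS − V_TN = V_ov.
V_ov = 2.12 − 0.62 = 1.5 V.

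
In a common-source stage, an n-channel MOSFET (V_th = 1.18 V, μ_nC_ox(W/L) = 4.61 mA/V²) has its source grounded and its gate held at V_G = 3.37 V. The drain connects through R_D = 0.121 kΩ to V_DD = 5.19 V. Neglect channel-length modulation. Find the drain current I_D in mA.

I_D = 11.1 mA

V_GS = V_G = 3.37 V, so V_ov = 3.37 − 1.18 = 2.19 V.
Assume saturation: I_D = ½ k_n V_ov² = 0.5 × 4.61 × 2.19² = 11.1 mA, giving V_DS = V_DD − I_D R_D = 5.19 − 11.1 × 0.121 = 3.85 V.
V_DS = 3.85 V ≥ V_ov = 2.19 V, confirming saturation.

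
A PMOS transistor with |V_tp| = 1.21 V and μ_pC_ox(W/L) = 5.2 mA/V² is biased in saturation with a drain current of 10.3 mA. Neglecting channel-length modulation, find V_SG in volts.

In saturation I_D = ½ k_p (V_SG − |V_tp|)², so V_SG − |V_tp| = √(2 I_D / k_p) = √(2 × 10.3 / 5.2) = 1.99 V.
V_SG = 1.21 + 1.99 = 3.2 V.

V_SG = 3.20 V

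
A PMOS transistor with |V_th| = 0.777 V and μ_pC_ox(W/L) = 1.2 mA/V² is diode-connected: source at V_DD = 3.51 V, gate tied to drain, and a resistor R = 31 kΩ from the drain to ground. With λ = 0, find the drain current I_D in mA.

With gate tied to drain, V_SG = V_SD ≥ V_SG − |V_th|, so the device is in saturation.
KCL at the drain: ½ k_p (V_SG − |V_th|)² = (V_DD − V_SG)/R.
Let x = V_SG − 0.777. Then 18.6 x² + x − 2.733 = 0, giving x = 0.357 V (positive root), so V_SG = 1.13 V.
I_D = (V_DD − V_SG)/R = (3.51 − 1.13) / 31 = 0.0766 mA.

I_D = 0.0766 mA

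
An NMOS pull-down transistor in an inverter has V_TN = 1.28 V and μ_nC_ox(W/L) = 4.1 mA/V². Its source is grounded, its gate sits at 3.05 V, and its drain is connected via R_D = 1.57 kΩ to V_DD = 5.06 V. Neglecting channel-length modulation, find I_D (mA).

V_GS = V_G = 3.05 V, so V_ov = 3.05 − 1.28 = 1.77 V.
Assume saturation: I_D = ½ k_n V_ov² = 0.5 × 4.1 × 1.77² = 6.42 mA, giving V_DS = V_DD − I_D R_D = 5.06 − 6.42 × 1.57 = -5.02 V.
But -5.02 V < V_ov = 1.77 V, so the device is actually in triode.
In triode I_D = k_n[V_ov V_DS − ½ V_DS²] and I_D = (V_DD − V_DS)/R_D. Equating: 3.22 V_DS² − 12.39 V_DS + 5.06 = 0, giving V_DS = 0.464 V (the root below V_ov).
I_D = (5.06 − 0.464) / 1.57 = 2.93 mA.

I_D = 2.93 mA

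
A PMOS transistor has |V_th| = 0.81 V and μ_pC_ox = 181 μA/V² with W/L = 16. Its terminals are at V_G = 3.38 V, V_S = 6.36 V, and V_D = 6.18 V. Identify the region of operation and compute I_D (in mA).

Triode; I_D = 1.08 mA

V_SG = V_S − V_G = 6.36 − 3.38 = 2.98 V; V_SD = V_S − V_D = 6.36 − 6.18 = 0.18 V.
k_p = μ_pC_ox · (W/L) = 2.896 mA/V².
V_ov = V_SG − |V_th| = 2.98 − 0.81 = 2.17 V.
Since V_SD = 0.18 V < V_ov = 2.17 V, the device is in the triode region.
I_D = k_p [V_ov · V_SD − ½ V_SD²] = 2.896 × [2.17 × 0.18 − 0.5 × 0.18²] = 1.08 mA.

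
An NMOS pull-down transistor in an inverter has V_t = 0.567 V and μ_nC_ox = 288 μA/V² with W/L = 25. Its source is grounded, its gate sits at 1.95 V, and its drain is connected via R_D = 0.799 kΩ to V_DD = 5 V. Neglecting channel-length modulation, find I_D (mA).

I_D = 5.35 mA

V_GS = V_G = 1.95 V, so V_ov = 1.95 − 0.567 = 1.38 V.
k_n = μ_nC_ox · (W/L) = 7.2 mA/V².
Assume saturation: I_D = ½ k_n V_ov² = 0.5 × 7.2 × 1.38² = 6.89 mA, giving V_DS = V_DD − I_D R_D = 5 − 6.89 × 0.799 = -0.502 V.
But -0.502 V < V_ov = 1.38 V, so the device is actually in triode.
In triode I_D = k_n[V_ov V_DS − ½ V_DS²] and I_D = (V_DD − V_DS)/R_D. Equating: 2.88 V_DS² − 8.956 V_DS + 5 = 0, giving V_DS = 0.729 V (the root below V_ov).
I_D = (5 − 0.729) / 0.799 = 5.35 mA.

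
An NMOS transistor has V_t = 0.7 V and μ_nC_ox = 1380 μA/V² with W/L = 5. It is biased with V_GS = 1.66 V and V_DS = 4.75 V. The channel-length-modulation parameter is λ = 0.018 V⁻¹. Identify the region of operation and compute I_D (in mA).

Saturation; I_D = 3.45 mA

k_n = μ_nC_ox · (W/L) = 6.9 mA/V².
V_ov = V_GS − V_t = 1.66 − 0.7 = 0.96 V.
Since V_DS = 4.75 V ≥ V_ov = 0.96 V, the device is in saturation.
I_D = ½ k_n V_ov² (1 + λ V_DS) = 0.5 × 6.9 × 0.96² × (1 + 0.018 × 4.75) = 3.45 mA.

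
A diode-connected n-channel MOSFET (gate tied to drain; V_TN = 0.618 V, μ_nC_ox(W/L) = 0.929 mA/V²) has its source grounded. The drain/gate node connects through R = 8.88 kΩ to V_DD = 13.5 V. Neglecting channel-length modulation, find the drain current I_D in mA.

With gate tied to drain, V_GS = V_DS ≥ V_GS − V_TN, so the device is in saturation.
KCL at the drain: ½ k_n (V_GS − V_TN)² = (V_DD − V_GS)/R.
Let x = V_GS − 0.618. Then 4.12 x² + x − 12.88 = 0, giving x = 1.65 V (positive root), so V_GS = 2.27 V.
I_D = (V_DD − V_GS)/R = (13.5 − 2.27) / 8.88 = 1.26 mA.

I_D = 1.26 mA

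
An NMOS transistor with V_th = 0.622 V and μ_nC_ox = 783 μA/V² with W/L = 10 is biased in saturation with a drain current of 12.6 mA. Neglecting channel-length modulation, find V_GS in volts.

V_GS = 2.42 V

k_n = μ_nC_ox · (W/L) = 7.83 mA/V².
In saturation I_D = ½ k_n (V_GS − V_th)², so V_GS − V_th = √(2 I_D / k_n) = √(2 × 12.6 / 7.83) = 1.79 V.
V_GS = 0.622 + 1.79 = 2.42 V.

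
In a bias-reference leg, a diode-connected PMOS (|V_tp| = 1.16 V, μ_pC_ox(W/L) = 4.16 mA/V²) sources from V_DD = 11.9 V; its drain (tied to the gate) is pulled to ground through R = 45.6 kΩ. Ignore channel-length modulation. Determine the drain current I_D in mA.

With gate tied to drain, V_SG = V_SD ≥ V_SG − |V_tp|, so the device is in saturation.
KCL at the drain: ½ k_p (V_SG − |V_tp|)² = (V_DD − V_SG)/R.
Let x = V_SG − 1.16. Then 94.8 x² + x − 10.74 = 0, giving x = 0.331 V (positive root), so V_SG = 1.49 V.
I_D = (V_DD − V_SG)/R = (11.9 − 1.49) / 45.6 = 0.228 mA.

I_D = 0.228 mA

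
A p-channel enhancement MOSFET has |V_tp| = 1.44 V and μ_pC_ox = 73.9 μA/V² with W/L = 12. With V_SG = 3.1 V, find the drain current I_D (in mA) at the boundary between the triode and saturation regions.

At the boundary V_SD = V_ov = V_SG − |V_tp| = 3.1 − 1.44 = 1.66 V.
k_p = μ_pC_ox · (W/L) = 0.8868 mA/V².
I_D = ½ k_p V_ov² = 0.5 × 0.8868 × 1.66² = 1.22 mA.

I_D = 1.22 mA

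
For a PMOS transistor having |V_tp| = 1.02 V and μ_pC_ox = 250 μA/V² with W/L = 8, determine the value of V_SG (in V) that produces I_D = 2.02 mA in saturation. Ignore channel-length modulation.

k_p = μ_pC_ox · (W/L) = 2 mA/V².
In saturation I_D = ½ k_p (V_SG − |V_tp|)², so V_SG − |V_tp| = √(2 I_D / k_p) = √(2 × 2.02 / 2) = 1.42 V.
V_SG = 1.02 + 1.42 = 2.44 V.

V_SG = 2.44 V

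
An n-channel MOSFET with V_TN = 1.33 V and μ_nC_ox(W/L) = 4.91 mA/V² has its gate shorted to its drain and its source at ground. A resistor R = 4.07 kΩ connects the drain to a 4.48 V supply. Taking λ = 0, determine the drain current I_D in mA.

With gate tied to drain, V_GS = V_DS ≥ V_GS − V_TN, so the device is in saturation.
KCL at the drain: ½ k_n (V_GS − V_TN)² = (V_DD − V_GS)/R.
Let x = V_GS − 1.33. Then 9.99 x² + x − 3.15 = 0, giving x = 0.514 V (positive root), so V_GS = 1.84 V.
I_D = (V_DD − V_GS)/R = (4.48 − 1.84) / 4.07 = 0.648 mA.

I_D = 0.648 mA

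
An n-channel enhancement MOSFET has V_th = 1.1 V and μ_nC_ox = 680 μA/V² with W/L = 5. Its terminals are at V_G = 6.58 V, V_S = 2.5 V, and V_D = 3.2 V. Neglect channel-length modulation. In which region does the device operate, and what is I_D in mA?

Triode; I_D = 6.26 mA

V_GS = V_G − V_S = 6.58 − 2.5 = 4.08 V; V_DS = V_D − V_S = 3.2 − 2.5 = 0.7 V.
k_n = μ_nC_ox · (W/L) = 3.4 mA/V².
V_ov = V_GS − V_th = 4.08 − 1.1 = 2.98 V.
Since V_DS = 0.7 V < V_ov = 2.98 V, the device is in the triode region.
I_D = k_n [V_ov · V_DS − ½ V_DS²] = 3.4 × [2.98 × 0.7 − 0.5 × 0.7²] = 6.26 mA.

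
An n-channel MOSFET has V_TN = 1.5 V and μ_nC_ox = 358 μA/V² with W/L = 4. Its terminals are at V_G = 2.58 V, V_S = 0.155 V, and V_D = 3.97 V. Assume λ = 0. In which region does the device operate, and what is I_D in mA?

V_GS = V_G − V_S = 2.58 − 0.155 = 2.43 V; V_DS = V_D − V_S = 3.97 − 0.155 = 3.82 V.
k_n = μ_nC_ox · (W/L) = 1.432 mA/V².
V_ov = V_GS − V_TN = 2.43 − 1.5 = 0.925 V.
Since V_DS = 3.82 V ≥ V_ov = 0.925 V, the device is in saturation.
I_D = ½ k_n V_ov² = 0.5 × 1.432 × 0.925² = 0.613 mA.

Saturation; I_D = 0.613 mA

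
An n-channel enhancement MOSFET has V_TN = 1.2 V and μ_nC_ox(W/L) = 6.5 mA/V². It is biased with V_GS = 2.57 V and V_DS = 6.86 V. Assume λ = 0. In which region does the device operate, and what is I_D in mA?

V_ov = V_GS − V_TN = 2.57 − 1.2 = 1.37 V.
Since V_DS = 6.86 V ≥ V_ov = 1.37 V, the device is in saturation.
I_D = ½ k_n V_ov² = 0.5 × 6.5 × 1.37² = 6.1 mA.

Saturation; I_D = 6.10 mA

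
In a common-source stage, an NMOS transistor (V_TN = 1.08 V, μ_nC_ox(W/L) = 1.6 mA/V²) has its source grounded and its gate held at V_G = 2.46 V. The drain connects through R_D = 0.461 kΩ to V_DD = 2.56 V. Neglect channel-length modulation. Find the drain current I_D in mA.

I_D = 1.52 mA

V_GS = V_G = 2.46 V, so V_ov = 2.46 − 1.08 = 1.38 V.
Assume saturation: I_D = ½ k_n V_ov² = 0.5 × 1.6 × 1.38² = 1.52 mA, giving V_DS = V_DD − I_D R_D = 2.56 − 1.52 × 0.461 = 1.86 V.
V_DS = 1.86 V ≥ V_ov = 1.38 V, confirming saturation.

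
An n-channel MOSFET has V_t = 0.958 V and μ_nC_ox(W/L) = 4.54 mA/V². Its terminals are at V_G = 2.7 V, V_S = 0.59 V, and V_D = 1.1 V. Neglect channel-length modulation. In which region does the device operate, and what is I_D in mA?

Triode; I_D = 2.08 mA

V_GS = V_G − V_S = 2.7 − 0.59 = 2.11 V; V_DS = V_D − V_S = 1.1 − 0.59 = 0.51 V.
V_ov = V_GS − V_t = 2.11 − 0.958 = 1.15 V.
Since V_DS = 0.51 V < V_ov = 1.15 V, the device is in the triode region.
I_D = k_n [V_ov · V_DS − ½ V_DS²] = 4.54 × [1.15 × 0.51 − 0.5 × 0.51²] = 2.08 mA.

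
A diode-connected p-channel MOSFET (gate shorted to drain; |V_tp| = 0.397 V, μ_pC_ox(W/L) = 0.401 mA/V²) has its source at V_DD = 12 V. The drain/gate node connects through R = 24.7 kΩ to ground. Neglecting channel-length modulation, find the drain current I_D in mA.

With gate tied to drain, V_SG = V_SD ≥ V_SG − |V_tp|, so the device is in saturation.
KCL at the drain: ½ k_p (V_SG − |V_tp|)² = (V_DD − V_SG)/R.
Let x = V_SG − 0.397. Then 4.95 x² + x − 11.6 = 0, giving x = 1.43 V (positive root), so V_SG = 1.83 V.
I_D = (V_DD − V_SG)/R = (12 − 1.83) / 24.7 = 0.412 mA.

I_D = 0.412 mA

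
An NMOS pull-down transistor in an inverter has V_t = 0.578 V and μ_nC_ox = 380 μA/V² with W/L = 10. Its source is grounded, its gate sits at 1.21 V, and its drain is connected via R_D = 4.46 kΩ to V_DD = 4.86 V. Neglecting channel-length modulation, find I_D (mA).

V_GS = V_G = 1.21 V, so V_ov = 1.21 − 0.578 = 0.632 V.
k_n = μ_nC_ox · (W/L) = 3.8 mA/V².
Assume saturation: I_D = ½ k_n V_ov² = 0.5 × 3.8 × 0.632² = 0.759 mA, giving V_DS = V_DD − I_D R_D = 4.86 − 0.759 × 4.46 = 1.48 V.
V_DS = 1.48 V ≥ V_ov = 0.632 V, confirming saturation.

I_D = 0.759 mA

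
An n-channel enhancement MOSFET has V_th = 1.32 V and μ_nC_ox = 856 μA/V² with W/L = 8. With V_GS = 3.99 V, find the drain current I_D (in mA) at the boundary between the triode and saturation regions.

At the boundary V_DS = V_ov = V_GS − V_th = 3.99 − 1.32 = 2.67 V.
k_n = μ_nC_ox · (W/L) = 6.848 mA/V².
I_D = ½ k_n V_ov² = 0.5 × 6.848 × 2.67² = 24.4 mA.

I_D = 24.4 mA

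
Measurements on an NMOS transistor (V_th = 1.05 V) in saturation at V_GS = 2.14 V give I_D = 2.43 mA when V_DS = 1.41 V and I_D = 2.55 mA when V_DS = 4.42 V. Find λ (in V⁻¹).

With V_GS fixed, I_D ∝ (1 + λ V_DS) in saturation, so I_D2/I_D1 = (1 + λ V_DS2)/(1 + λ V_DS1).
2.55/2.43 = 1.049 = (1 + 4.42 λ)/(1 + 1.41 λ).
Solving: λ (I_D1 V_DS2 − I_D2 V_DS1) = I_D2 − I_D1, so λ = (2.55 − 2.43) / (2.43 × 4.42 − 2.55 × 1.41) = 0.12 / 7.15 = 0.0168 V⁻¹.

λ = 0.0168 V⁻¹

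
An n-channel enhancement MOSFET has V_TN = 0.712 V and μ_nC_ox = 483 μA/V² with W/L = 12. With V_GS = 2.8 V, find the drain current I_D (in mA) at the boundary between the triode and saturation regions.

At the boundary V_DS = V_ov = V_GS − V_TN = 2.8 − 0.712 = 2.09 V.
k_n = μ_nC_ox · (W/L) = 5.796 mA/V².
I_D = ½ k_n V_ov² = 0.5 × 5.796 × 2.09² = 12.6 mA.

I_D = 12.6 mA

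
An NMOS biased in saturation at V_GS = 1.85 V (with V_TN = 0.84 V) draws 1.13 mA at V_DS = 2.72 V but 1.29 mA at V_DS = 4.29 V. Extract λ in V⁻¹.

λ = 0.120 V⁻¹

With V_GS fixed, I_D ∝ (1 + λ V_DS) in saturation, so I_D2/I_D1 = (1 + λ V_DS2)/(1 + λ V_DS1).
1.29/1.13 = 1.142 = (1 + 4.29 λ)/(1 + 2.72 λ).
Solving: λ (I_D1 V_DS2 − I_D2 V_DS1) = I_D2 − I_D1, so λ = (1.29 − 1.13) / (1.13 × 4.29 − 1.29 × 2.72) = 0.16 / 1.34 = 0.12 V⁻¹.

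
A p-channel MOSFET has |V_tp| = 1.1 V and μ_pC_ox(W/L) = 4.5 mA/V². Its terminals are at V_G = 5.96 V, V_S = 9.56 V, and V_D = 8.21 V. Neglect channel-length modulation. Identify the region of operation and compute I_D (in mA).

Triode; I_D = 11.1 mA

V_SG = V_S − V_G = 9.56 − 5.96 = 3.6 V; V_SD = V_S − V_D = 9.56 − 8.21 = 1.35 V.
V_ov = V_SG − |V_tp| = 3.6 − 1.1 = 2.5 V.
Since V_SD = 1.35 V < V_ov = 2.5 V, the device is in the triode region.
I_D = k_p [V_ov · V_SD − ½ V_SD²] = 4.5 × [2.5 × 1.35 − 0.5 × 1.35²] = 11.1 mA.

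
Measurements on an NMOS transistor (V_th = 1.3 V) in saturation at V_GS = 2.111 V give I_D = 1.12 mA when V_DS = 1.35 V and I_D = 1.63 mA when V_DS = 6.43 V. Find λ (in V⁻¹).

With V_GS fixed, I_D ∝ (1 + λ V_DS) in saturation, so I_D2/I_D1 = (1 + λ V_DS2)/(1 + λ V_DS1).
1.63/1.12 = 1.455 = (1 + 6.43 λ)/(1 + 1.35 λ).
Solving: λ (I_D1 V_DS2 − I_D2 V_DS1) = I_D2 − I_D1, so λ = (1.63 − 1.12) / (1.12 × 6.43 − 1.63 × 1.35) = 0.51 / 5 = 0.102 V⁻¹.

λ = 0.102 V⁻¹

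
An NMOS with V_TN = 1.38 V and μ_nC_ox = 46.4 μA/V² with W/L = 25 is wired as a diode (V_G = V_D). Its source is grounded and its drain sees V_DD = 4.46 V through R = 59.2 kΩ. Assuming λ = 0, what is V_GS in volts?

V_GS = 1.67 V

With gate tied to drain, V_GS = V_DS ≥ V_GS − V_TN, so the device is in saturation.
k_n = μ_nC_ox · (W/L) = 1.16 mA/V².
KCL at the drain: ½ k_n (V_GS − V_TN)² = (V_DD − V_GS)/R.
Let x = V_GS − 1.38. Then 34.3 x² + x − 3.08 = 0, giving x = 0.285 V (positive root), so V_GS = 1.67 V.
I_D = (V_DD − V_GS)/R = (4.46 − 1.67) / 59.2 = 0.0472 mA.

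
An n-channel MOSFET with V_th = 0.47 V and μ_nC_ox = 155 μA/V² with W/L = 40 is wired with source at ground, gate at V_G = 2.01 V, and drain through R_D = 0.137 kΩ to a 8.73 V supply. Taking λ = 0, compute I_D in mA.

I_D = 7.35 mA

V_GS = V_G = 2.01 V, so V_ov = 2.01 − 0.47 = 1.54 V.
k_n = μ_nC_ox · (W/L) = 6.2 mA/V².
Assume saturation: I_D = ½ k_n V_ov² = 0.5 × 6.2 × 1.54² = 7.35 mA, giving V_DS = V_DD − I_D R_D = 8.73 − 7.35 × 0.137 = 7.72 V.
V_DS = 7.72 V ≥ V_ov = 1.54 V, confirming saturation.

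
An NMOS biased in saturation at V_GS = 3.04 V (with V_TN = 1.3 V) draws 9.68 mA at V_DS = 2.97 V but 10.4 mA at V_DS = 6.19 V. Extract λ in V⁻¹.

λ = 0.0248 V⁻¹

With V_GS fixed, I_D ∝ (1 + λ V_DS) in saturation, so I_D2/I_D1 = (1 + λ V_DS2)/(1 + λ V_DS1).
10.4/9.68 = 1.074 = (1 + 6.19 λ)/(1 + 2.97 λ).
Solving: λ (I_D1 V_DS2 − I_D2 V_DS1) = I_D2 − I_D1, so λ = (10.4 − 9.68) / (9.68 × 6.19 − 10.4 × 2.97) = 0.72 / 29 = 0.0248 V⁻¹.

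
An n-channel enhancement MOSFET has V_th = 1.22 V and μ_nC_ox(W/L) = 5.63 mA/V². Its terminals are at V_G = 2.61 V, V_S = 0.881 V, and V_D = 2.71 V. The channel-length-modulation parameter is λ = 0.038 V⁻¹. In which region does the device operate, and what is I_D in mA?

V_GS = V_G − V_S = 2.61 − 0.881 = 1.73 V; V_DS = V_D − V_S = 2.71 − 0.881 = 1.83 V.
V_ov = V_GS − V_th = 1.73 − 1.22 = 0.509 V.
Since V_DS = 1.83 V ≥ V_ov = 0.509 V, the device is in saturation.
I_D = ½ k_n V_ov² (1 + λ V_DS) = 0.5 × 5.63 × 0.509² × (1 + 0.038 × 1.83) = 0.78 mA.

Saturation; I_D = 0.780 mA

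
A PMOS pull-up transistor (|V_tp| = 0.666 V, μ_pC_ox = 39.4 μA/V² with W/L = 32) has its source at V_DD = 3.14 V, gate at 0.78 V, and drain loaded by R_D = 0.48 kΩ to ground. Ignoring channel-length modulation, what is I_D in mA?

I_D = 1.81 mA

V_SG = V_DD − V_G = 3.14 − 0.78 = 2.36 V, so V_ov = 2.36 − 0.666 = 1.69 V.
k_p = μ_pC_ox · (W/L) = 1.261 mA/V².
Assume saturation: I_D = ½ k_p V_ov² = 0.5 × 1.261 × 1.69² = 1.81 mA, giving V_SD = V_DD − I_D R_D = 3.14 − 1.81 × 0.48 = 2.27 V.
V_SD = 2.27 V ≥ V_ov = 1.69 V, confirming saturation.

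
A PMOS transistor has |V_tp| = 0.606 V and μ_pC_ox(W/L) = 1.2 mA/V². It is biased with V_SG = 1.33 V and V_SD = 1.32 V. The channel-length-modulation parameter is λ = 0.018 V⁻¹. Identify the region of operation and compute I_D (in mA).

Saturation; I_D = 0.322 mA

V_ov = V_SG − |V_tp| = 1.33 − 0.606 = 0.724 V.
Since V_SD = 1.32 V ≥ V_ov = 0.724 V, the device is in saturation.
I_D = ½ k_p V_ov² (1 + λ V_SD) = 0.5 × 1.2 × 0.724² × (1 + 0.018 × 1.32) = 0.322 mA.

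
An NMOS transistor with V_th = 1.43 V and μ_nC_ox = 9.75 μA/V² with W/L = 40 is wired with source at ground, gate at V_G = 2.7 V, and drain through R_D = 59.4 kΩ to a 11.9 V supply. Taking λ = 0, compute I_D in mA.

V_GS = V_G = 2.7 V, so V_ov = 2.7 − 1.43 = 1.27 V.
k_n = μ_nC_ox · (W/L) = 0.39 mA/V².
Assume saturation: I_D = ½ k_n V_ov² = 0.5 × 0.39 × 1.27² = 0.315 mA, giving V_DS = V_DD − I_D R_D = 11.9 − 0.315 × 59.4 = -6.78 V.
But -6.78 V < V_ov = 1.27 V, so the device is actually in triode.
In triode I_D = k_n[V_ov V_DS − ½ V_DS²] and I_D = (V_DD − V_DS)/R_D. Equating: 11.6 V_DS² − 30.42 V_DS + 11.9 = 0, giving V_DS = 0.478 V (the root below V_ov).
I_D = (11.9 − 0.478) / 59.4 = 0.192 mA.

I_D = 0.192 mA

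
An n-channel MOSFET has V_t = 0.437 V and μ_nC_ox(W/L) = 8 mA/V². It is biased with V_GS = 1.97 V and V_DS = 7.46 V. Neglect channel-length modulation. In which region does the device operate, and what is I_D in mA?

Saturation; I_D = 9.40 mA

V_ov = V_GS − V_t = 1.97 − 0.437 = 1.53 V.
Since V_DS = 7.46 V ≥ V_ov = 1.53 V, the device is in saturation.
I_D = ½ k_n V_ov² = 0.5 × 8 × 1.53² = 9.4 mA.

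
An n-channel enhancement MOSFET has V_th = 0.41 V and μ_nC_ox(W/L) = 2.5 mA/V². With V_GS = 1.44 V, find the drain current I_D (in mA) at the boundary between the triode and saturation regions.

I_D = 1.33 mA

At the boundary V_DS = V_ov = V_GS − V_th = 1.44 − 0.41 = 1.03 V.
I_D = ½ k_n V_ov² = 0.5 × 2.5 × 1.03² = 1.33 mA.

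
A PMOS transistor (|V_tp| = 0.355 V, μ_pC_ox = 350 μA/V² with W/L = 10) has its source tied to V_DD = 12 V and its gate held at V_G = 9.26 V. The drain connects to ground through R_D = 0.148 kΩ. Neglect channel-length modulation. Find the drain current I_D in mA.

V_SG = V_DD − V_G = 12 − 9.26 = 2.74 V, so V_ov = 2.74 − 0.355 = 2.39 V.
k_p = μ_pC_ox · (W/L) = 3.5 mA/V².
Assume saturation: I_D = ½ k_p V_ov² = 0.5 × 3.5 × 2.39² = 9.95 mA, giving V_SD = V_DD − I_D R_D = 12 − 9.95 × 0.148 = 10.5 V.
V_SD = 10.5 V ≥ V_ov = 2.39 V, confirming saturation.

I_D = 9.95 mA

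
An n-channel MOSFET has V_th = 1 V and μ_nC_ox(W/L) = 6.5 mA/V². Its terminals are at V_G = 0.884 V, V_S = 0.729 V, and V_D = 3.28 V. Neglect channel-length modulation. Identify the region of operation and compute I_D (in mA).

V_GS = V_G − V_S = 0.884 − 0.729 = 0.155 V; V_DS = V_D − V_S = 3.28 − 0.729 = 2.55 V.
V_GS = 0.155 V < V_th = 1 V, so the transistor is in cutoff.

Cutoff; I_D = 0 mA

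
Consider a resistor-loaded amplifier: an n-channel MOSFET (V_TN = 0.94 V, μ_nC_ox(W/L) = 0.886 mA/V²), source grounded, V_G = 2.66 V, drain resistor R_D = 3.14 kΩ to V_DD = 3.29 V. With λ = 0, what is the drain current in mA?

I_D = 0.831 mA

V_GS = V_G = 2.66 V, so V_ov = 2.66 − 0.94 = 1.72 V.
Assume saturation: I_D = ½ k_n V_ov² = 0.5 × 0.886 × 1.72² = 1.31 mA, giving V_DS = V_DD − I_D R_D = 3.29 − 1.31 × 3.14 = -0.825 V.
But -0.825 V < V_ov = 1.72 V, so the device is actually in triode.
In triode I_D = k_n[V_ov V_DS − ½ V_DS²] and I_D = (V_DD − V_DS)/R_D. Equating: 1.39 V_DS² − 5.785 V_DS + 3.29 = 0, giving V_DS = 0.68 V (the root below V_ov).
I_D = (3.29 − 0.68) / 3.14 = 0.831 mA.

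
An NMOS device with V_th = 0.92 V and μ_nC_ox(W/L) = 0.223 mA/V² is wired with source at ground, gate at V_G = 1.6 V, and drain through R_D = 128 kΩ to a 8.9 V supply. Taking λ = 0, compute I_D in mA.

I_D = 0.0516 mA

V_GS = V_G = 1.6 V, so V_ov = 1.6 − 0.92 = 0.68 V.
Assume saturation: I_D = ½ k_n V_ov² = 0.5 × 0.223 × 0.68² = 0.0516 mA, giving V_DS = V_DD − I_D R_D = 8.9 − 0.0516 × 128 = 2.3 V.
V_DS = 2.3 V ≥ V_ov = 0.68 V, confirming saturation.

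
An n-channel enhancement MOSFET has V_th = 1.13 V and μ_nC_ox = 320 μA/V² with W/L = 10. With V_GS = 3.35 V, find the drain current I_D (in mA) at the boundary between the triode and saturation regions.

At the boundary V_DS = V_ov = V_GS − V_th = 3.35 − 1.13 = 2.22 V.
k_n = μ_nC_ox · (W/L) = 3.2 mA/V².
I_D = ½ k_n V_ov² = 0.5 × 3.2 × 2.22² = 7.89 mA.

I_D = 7.89 mA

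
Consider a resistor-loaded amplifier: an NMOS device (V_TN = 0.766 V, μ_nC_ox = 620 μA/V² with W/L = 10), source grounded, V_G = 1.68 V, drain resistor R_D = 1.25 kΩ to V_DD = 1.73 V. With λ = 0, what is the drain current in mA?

I_D = 1.19 mA

V_GS = V_G = 1.68 V, so V_ov = 1.68 − 0.766 = 0.914 V.
k_n = μ_nC_ox · (W/L) = 6.2 mA/V².
Assume saturation: I_D = ½ k_n V_ov² = 0.5 × 6.2 × 0.914² = 2.59 mA, giving V_DS = V_DD − I_D R_D = 1.73 − 2.59 × 1.25 = -1.51 V.
But -1.51 V < V_ov = 0.914 V, so the device is actually in triode.
In triode I_D = k_n[V_ov V_DS − ½ V_DS²] and I_D = (V_DD − V_DS)/R_D. Equating: 3.88 V_DS² − 8.083 V_DS + 1.73 = 0, giving V_DS = 0.242 V (the root below V_ov).
I_D = (1.73 − 0.242) / 1.25 = 1.19 mA.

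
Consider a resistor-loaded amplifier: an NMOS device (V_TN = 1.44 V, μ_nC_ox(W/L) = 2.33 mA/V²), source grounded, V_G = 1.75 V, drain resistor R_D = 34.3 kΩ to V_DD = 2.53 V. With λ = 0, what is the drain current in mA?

V_GS = V_G = 1.75 V, so V_ov = 1.75 − 1.44 = 0.31 V.
Assume saturation: I_D = ½ k_n V_ov² = 0.5 × 2.33 × 0.31² = 0.112 mA, giving V_DS = V_DD − I_D R_D = 2.53 − 0.112 × 34.3 = -1.31 V.
But -1.31 V < V_ov = 0.31 V, so the device is actually in triode.
In triode I_D = k_n[V_ov V_DS − ½ V_DS²] and I_D = (V_DD − V_DS)/R_D. Equating: 40 V_DS² − 25.77 V_DS + 2.53 = 0, giving V_DS = 0.121 V (the root below V_ov).
I_D = (2.53 − 0.121) / 34.3 = 0.0702 mA.

I_D = 0.0702 mA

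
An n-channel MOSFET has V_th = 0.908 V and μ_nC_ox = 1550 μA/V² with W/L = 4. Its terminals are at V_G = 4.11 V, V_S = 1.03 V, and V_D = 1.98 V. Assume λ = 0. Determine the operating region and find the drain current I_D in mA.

V_GS = V_G − V_S = 4.11 − 1.03 = 3.08 V; V_DS = V_D − V_S = 1.98 − 1.03 = 0.95 V.
k_n = μ_nC_ox · (W/L) = 6.2 mA/V².
V_ov = V_GS − V_th = 3.08 − 0.908 = 2.17 V.
Since V_DS = 0.95 V < V_ov = 2.17 V, the device is in the triode region.
I_D = k_n [V_ov · V_DS − ½ V_DS²] = 6.2 × [2.17 × 0.95 − 0.5 × 0.95²] = 10 mA.

Triode; I_D = 10.0 mA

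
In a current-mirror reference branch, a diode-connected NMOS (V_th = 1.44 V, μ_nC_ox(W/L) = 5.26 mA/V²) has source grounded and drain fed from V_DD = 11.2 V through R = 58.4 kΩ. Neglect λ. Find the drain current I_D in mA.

With gate tied to drain, V_GS = V_DS ≥ V_GS − V_th, so the device is in saturation.
KCL at the drain: ½ k_n (V_GS − V_th)² = (V_DD − V_GS)/R.
Let x = V_GS − 1.44. Then 154 x² + x − 9.76 = 0, giving x = 0.249 V (positive root), so V_GS = 1.69 V.
I_D = (V_DD − V_GS)/R = (11.2 − 1.69) / 58.4 = 0.163 mA.

I_D = 0.163 mA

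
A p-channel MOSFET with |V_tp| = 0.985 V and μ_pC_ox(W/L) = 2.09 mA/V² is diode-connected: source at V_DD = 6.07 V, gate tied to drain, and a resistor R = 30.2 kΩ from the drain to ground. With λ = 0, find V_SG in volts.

V_SG = 1.37 V

With gate tied to drain, V_SG = V_SD ≥ V_SG − |V_tp|, so the device is in saturation.
KCL at the drain: ½ k_p (V_SG − |V_tp|)² = (V_DD − V_SG)/R.
Let x = V_SG − 0.985. Then 31.6 x² + x − 5.085 = 0, giving x = 0.386 V (positive root), so V_SG = 1.37 V.
I_D = (V_DD − V_SG)/R = (6.07 − 1.37) / 30.2 = 0.156 mA.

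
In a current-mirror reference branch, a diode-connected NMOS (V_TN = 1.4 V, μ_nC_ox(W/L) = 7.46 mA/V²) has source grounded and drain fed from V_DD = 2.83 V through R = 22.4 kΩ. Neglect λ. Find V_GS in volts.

With gate tied to drain, V_GS = V_DS ≥ V_GS − V_TN, so the device is in saturation.
KCL at the drain: ½ k_n (V_GS − V_TN)² = (V_DD − V_GS)/R.
Let x = V_GS − 1.4. Then 83.6 x² + x − 1.43 = 0, giving x = 0.125 V (positive root), so V_GS = 1.52 V.
I_D = (V_DD − V_GS)/R = (2.83 − 1.52) / 22.4 = 0.0583 mA.

V_GS = 1.52 V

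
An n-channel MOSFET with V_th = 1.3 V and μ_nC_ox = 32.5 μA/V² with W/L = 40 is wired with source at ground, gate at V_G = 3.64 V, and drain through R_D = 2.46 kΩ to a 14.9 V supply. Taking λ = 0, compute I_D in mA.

V_GS = V_G = 3.64 V, so V_ov = 3.64 − 1.3 = 2.34 V.
k_n = μ_nC_ox · (W/L) = 1.3 mA/V².
Assume saturation: I_D = ½ k_n V_ov² = 0.5 × 1.3 × 2.34² = 3.56 mA, giving V_DS = V_DD − I_D R_D = 14.9 − 3.56 × 2.46 = 6.14 V.
V_DS = 6.14 V ≥ V_ov = 2.34 V, confirming saturation.

I_D = 3.56 mA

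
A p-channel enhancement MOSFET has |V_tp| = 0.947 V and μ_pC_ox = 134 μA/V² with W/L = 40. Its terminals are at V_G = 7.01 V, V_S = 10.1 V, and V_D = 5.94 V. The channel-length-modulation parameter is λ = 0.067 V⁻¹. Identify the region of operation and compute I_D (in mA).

V_SG = V_S − V_G = 10.1 − 7.01 = 3.09 V; V_SD = V_S − V_D = 10.1 − 5.94 = 4.16 V.
k_p = μ_pC_ox · (W/L) = 5.36 mA/V².
V_ov = V_SG − |V_tp| = 3.09 − 0.947 = 2.14 V.
Since V_SD = 4.16 V ≥ V_ov = 2.14 V, the device is in saturation.
I_D = ½ k_p V_ov² (1 + λ V_SD) = 0.5 × 5.36 × 2.14² × (1 + 0.067 × 4.16) = 15.7 mA.

Saturation; I_D = 15.7 mA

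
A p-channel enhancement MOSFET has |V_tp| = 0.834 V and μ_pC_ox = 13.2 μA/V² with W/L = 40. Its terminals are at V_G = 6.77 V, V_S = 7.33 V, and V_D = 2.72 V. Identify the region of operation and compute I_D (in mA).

Cutoff; I_D = 0 mA

V_SG = V_S − V_G = 7.33 − 6.77 = 0.56 V; V_SD = V_S − V_D = 7.33 − 2.72 = 4.61 V.
V_SG = 0.56 V < |V_tp| = 0.834 V, so the transistor is in cutoff.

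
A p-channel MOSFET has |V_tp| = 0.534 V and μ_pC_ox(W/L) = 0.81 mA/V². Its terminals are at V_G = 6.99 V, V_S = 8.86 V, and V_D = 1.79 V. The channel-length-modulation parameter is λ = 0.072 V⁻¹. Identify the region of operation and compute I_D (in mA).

Saturation; I_D = 1.09 mA

V_SG = V_S − V_G = 8.86 − 6.99 = 1.87 V; V_SD = V_S − V_D = 8.86 − 1.79 = 7.07 V.
V_ov = V_SG − |V_tp| = 1.87 − 0.534 = 1.34 V.
Since V_SD = 7.07 V ≥ V_ov = 1.34 V, the device is in saturation.
I_D = ½ k_p V_ov² (1 + λ V_SD) = 0.5 × 0.81 × 1.34² × (1 + 0.072 × 7.07) = 1.09 mA.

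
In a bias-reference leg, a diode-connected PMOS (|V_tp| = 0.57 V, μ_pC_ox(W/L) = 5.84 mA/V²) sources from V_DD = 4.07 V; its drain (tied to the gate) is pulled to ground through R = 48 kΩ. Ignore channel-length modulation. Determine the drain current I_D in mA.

I_D = 0.0697 mA

With gate tied to drain, V_SG = V_SD ≥ V_SG − |V_tp|, so the device is in saturation.
KCL at the drain: ½ k_p (V_SG − |V_tp|)² = (V_DD − V_SG)/R.
Let x = V_SG − 0.57. Then 140 x² + x − 3.5 = 0, giving x = 0.154 V (positive root), so V_SG = 0.724 V.
I_D = (V_DD − V_SG)/R = (4.07 − 0.724) / 48 = 0.0697 mA.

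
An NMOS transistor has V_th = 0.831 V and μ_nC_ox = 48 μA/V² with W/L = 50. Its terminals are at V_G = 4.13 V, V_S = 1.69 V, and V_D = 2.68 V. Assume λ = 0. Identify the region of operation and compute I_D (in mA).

V_GS = V_G − V_S = 4.13 − 1.69 = 2.44 V; V_DS = V_D − V_S = 2.68 − 1.69 = 0.99 V.
k_n = μ_nC_ox · (W/L) = 2.4 mA/V².
V_ov = V_GS − V_th = 2.44 − 0.831 = 1.61 V.
Since V_DS = 0.99 V < V_ov = 1.61 V, the device is in the triode region.
I_D = k_n [V_ov · V_DS − ½ V_DS²] = 2.4 × [1.61 × 0.99 − 0.5 × 0.99²] = 2.65 mA.

Triode; I_D = 2.65 mA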